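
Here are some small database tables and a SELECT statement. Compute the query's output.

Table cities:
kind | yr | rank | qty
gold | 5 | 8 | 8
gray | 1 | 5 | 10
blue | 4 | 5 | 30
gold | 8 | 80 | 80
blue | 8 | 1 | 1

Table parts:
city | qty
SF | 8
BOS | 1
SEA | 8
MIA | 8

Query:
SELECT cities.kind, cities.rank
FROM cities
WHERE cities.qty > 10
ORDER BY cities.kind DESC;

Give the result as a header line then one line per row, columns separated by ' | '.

After WHERE (2 rows):
cities.kind | cities.yr | cities.rank | cities.qty
blue | 4 | 5 | 30
gold | 8 | 80 | 80
After SELECT (2 rows):
cities.kind | cities.rank
blue | 5
gold | 80
After ORDER BY (2 rows):
cities.kind | cities.rank
gold | 80
blue | 5

== RESULT ==
cities.kind | cities.rank
gold | 80
blue | 5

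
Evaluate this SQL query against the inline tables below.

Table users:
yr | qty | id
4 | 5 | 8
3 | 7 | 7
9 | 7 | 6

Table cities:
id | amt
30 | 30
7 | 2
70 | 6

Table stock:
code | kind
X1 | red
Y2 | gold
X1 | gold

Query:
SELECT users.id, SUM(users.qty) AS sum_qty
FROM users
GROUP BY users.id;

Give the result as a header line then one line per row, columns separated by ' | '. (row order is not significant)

After GROUP BY (3 rows):
users.id | sum_qty
8 | 5
7 | 7
6 | 7

== RESULT ==
users.id | sum_qty
8 | 5
7 | 7
6 | 7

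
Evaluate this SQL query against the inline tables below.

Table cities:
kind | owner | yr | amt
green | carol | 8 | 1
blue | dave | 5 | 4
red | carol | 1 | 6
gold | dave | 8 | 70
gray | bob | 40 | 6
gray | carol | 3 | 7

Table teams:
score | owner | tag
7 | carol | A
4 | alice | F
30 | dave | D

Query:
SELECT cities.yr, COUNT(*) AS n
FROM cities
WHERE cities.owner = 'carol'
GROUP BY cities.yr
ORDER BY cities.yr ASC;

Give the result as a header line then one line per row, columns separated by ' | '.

== RESULT ==
cities.yr | n
1 | 1
3 | 1
8 | 1

Derivation:
After WHERE (3 rows):
cities.kind | cities.owner | cities.yr | cities.amt
green | carol | 8 | 1
red | carol | 1 | 6
gray | carol | 3 | 7
After GROUP BY (3 rows):
cities.yr | n
8 | 1
1 | 1
3 | 1
After ORDER BY (3 rows):
cities.yr | n
1 | 1
3 | 1
8 | 1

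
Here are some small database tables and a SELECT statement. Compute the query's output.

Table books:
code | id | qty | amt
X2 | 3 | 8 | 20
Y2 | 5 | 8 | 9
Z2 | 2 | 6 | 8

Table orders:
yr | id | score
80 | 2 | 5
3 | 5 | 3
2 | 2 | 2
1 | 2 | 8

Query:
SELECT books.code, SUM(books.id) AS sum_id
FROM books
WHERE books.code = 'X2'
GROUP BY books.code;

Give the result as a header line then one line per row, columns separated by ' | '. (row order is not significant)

After WHERE (1 rows):
books.code | books.id | books.qty | books.amt
X2 | 3 | 8 | 20
After GROUP BY (1 rows):
books.code | sum_id
X2 | 3

== RESULT ==
books.code | sum_id
X2 | 3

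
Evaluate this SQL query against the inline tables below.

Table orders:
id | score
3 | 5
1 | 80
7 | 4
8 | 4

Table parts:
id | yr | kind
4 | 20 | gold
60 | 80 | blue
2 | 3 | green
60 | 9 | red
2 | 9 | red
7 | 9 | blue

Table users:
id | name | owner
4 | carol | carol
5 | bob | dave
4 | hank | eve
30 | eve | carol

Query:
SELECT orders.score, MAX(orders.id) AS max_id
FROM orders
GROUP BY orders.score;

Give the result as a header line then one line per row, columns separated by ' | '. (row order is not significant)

After GROUP BY (3 rows):
orders.score | max_id
5 | 3
80 | 1
4 | 8

== RESULT ==
orders.score | max_id
5 | 3
80 | 1
4 | 8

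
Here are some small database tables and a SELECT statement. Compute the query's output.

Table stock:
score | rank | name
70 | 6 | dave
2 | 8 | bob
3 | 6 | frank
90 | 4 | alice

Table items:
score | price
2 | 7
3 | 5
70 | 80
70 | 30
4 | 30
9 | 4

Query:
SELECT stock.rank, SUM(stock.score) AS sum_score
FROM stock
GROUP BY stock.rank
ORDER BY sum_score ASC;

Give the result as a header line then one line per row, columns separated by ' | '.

== RESULT ==
stock.rank | sum_score
8 | 2
6 | 73
4 | 90

Derivation:
After GROUP BY (3 rows):
stock.rank | sum_score
6 | 73
8 | 2
4 | 90
After ORDER BY (3 rows):
stock.rank | sum_score
8 | 2
6 | 73
4 | 90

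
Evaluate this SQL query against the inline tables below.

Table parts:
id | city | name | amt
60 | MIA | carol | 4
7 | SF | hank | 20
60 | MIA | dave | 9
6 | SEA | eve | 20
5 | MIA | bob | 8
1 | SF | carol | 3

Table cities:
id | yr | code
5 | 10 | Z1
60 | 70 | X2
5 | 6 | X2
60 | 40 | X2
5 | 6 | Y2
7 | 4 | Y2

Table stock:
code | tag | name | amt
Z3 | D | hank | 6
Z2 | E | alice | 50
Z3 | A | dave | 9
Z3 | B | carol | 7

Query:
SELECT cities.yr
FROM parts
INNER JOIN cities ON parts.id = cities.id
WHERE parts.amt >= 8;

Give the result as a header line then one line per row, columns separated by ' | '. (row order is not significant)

After JOIN cities (8 rows):
parts.id | parts.city | parts.name | parts.amt | cities.id | cities.yr | cities.code
60 | MIA | carol | 4 | 60 | 70 | X2
60 | MIA | carol | 4 | 60 | 40 | X2
7 | SF | hank | 20 | 7 | 4 | Y2
60 | MIA | dave | 9 | 60 | 70 | X2
60 | MIA | dave | 9 | 60 | 40 | X2
5 | MIA | bob | 8 | 5 | 10 | Z1
5 | MIA | bob | 8 | 5 | 6 | X2
5 | MIA | bob | 8 | 5 | 6 | Y2
After WHERE (6 rows):
parts.id | parts.city | parts.name | parts.amt | cities.id | cities.yr | cities.code
7 | SF | hank | 20 | 7 | 4 | Y2
60 | MIA | dave | 9 | 60 | 70 | X2
60 | MIA | dave | 9 | 60 | 40 | X2
5 | MIA | bob | 8 | 5 | 10 | Z1
5 | MIA | bob | 8 | 5 | 6 | X2
5 | MIA | bob | 8 | 5 | 6 | Y2
After SELECT (6 rows):
cities.yr
4
70
40
10
6
6

== RESULT ==
cities.yr
4
70
40
10
6
6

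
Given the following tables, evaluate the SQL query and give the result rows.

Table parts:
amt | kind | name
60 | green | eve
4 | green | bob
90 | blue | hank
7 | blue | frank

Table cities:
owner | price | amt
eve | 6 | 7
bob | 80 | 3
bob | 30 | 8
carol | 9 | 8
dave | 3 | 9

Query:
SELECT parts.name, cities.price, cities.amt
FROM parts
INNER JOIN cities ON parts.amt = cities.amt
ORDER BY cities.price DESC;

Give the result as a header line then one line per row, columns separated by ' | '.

After JOIN cities (1 rows):
parts.amt | parts.kind | parts.name | cities.owner | cities.price | cities.amt
7 | blue | frank | eve | 6 | 7
After SELECT (1 rows):
parts.name | cities.price | cities.amt
frank | 6 | 7
After ORDER BY (1 rows):
parts.name | cities.price | cities.amt
frank | 6 | 7

== RESULT ==
parts.name | cities.price | cities.amt
frank | 6 | 7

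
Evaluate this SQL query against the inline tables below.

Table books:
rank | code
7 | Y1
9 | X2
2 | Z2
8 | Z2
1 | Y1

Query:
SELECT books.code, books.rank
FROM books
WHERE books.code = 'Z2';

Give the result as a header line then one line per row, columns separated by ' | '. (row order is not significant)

After WHERE (2 rows):
books.rank | books.code
2 | Z2
8 | Z2
After SELECT (2 rows):
books.code | books.rank
Z2 | 2
Z2 | 8

== RESULT ==
books.code | books.rank
Z2 | 2
Z2 | 8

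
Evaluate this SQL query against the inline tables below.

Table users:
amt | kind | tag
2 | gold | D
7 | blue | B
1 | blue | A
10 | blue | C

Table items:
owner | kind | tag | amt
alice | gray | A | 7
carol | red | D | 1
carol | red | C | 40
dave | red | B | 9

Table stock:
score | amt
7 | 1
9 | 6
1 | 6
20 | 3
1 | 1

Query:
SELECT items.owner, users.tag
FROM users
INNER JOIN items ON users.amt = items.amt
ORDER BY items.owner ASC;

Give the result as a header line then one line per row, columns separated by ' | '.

== RESULT ==
items.owner | users.tag
alice | B
carol | A

Derivation:
After JOIN items (2 rows):
users.amt | users.kind | users.tag | items.owner | items.kind | items.tag | items.amt
7 | blue | B | alice | gray | A | 7
1 | blue | A | carol | red | D | 1
After SELECT (2 rows):
items.owner | users.tag
alice | B
carol | A
After ORDER BY (2 rows):
items.owner | users.tag
alice | B
carol | A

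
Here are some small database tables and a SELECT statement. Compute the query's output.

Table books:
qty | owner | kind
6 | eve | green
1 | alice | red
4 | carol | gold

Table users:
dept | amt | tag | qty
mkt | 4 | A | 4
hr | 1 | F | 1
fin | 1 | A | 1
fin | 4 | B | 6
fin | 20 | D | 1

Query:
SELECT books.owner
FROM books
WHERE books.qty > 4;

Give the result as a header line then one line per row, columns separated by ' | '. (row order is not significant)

== RESULT ==
books.owner
eve

Derivation:
After WHERE (1 rows):
books.qty | books.owner | books.kind
6 | eve | green
After SELECT (1 rows):
books.owner
eve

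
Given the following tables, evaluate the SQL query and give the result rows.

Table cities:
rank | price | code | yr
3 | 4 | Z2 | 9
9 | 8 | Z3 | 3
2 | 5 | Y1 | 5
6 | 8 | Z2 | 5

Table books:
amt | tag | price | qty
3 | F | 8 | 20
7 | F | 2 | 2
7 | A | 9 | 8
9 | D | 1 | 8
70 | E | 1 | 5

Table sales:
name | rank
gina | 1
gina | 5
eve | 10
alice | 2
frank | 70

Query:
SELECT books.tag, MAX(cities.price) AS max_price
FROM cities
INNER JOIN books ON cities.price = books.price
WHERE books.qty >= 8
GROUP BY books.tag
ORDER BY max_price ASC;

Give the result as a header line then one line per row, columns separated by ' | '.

After JOIN books (2 rows):
cities.rank | cities.price | cities.code | cities.yr | books.amt | books.tag | books.price | books.qty
9 | 8 | Z3 | 3 | 3 | F | 8 | 20
6 | 8 | Z2 | 5 | 3 | F | 8 | 20
After WHERE (2 rows):
cities.rank | cities.price | cities.code | cities.yr | books.amt | books.tag | books.price | books.qty
9 | 8 | Z3 | 3 | 3 | F | 8 | 20
6 | 8 | Z2 | 5 | 3 | F | 8 | 20
After GROUP BY (1 rows):
books.tag | max_price
F | 8
After ORDER BY (1 rows):
books.tag | max_price
F | 8

== RESULT ==
books.tag | max_price
F | 8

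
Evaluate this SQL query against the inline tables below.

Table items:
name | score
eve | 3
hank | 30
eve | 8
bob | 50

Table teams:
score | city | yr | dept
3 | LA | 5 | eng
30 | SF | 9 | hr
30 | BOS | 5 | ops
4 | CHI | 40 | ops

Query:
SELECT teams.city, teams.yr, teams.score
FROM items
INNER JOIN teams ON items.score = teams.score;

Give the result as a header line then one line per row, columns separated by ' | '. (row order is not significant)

After JOIN teams (3 rows):
items.name | items.score | teams.score | teams.city | teams.yr | teams.dept
eve | 3 | 3 | LA | 5 | eng
hank | 30 | 30 | SF | 9 | hr
hank | 30 | 30 | BOS | 5 | ops
After SELECT (3 rows):
teams.city | teams.yr | teams.score
LA | 5 | 3
SF | 9 | 30
BOS | 5 | 30

== RESULT ==
teams.city | teams.yr | teams.score
LA | 5 | 3
SF | 9 | 30
BOS | 5 | 30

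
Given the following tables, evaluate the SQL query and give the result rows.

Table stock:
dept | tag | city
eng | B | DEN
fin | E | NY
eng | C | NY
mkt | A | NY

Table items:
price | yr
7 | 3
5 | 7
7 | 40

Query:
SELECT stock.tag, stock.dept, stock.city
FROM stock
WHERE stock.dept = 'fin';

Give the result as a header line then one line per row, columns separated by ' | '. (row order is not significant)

== RESULT ==
stock.tag | stock.dept | stock.city
E | fin | NY

Derivation:
After WHERE (1 rows):
stock.dept | stock.tag | stock.city
fin | E | NY
After SELECT (1 rows):
stock.tag | stock.dept | stock.city
E | fin | NY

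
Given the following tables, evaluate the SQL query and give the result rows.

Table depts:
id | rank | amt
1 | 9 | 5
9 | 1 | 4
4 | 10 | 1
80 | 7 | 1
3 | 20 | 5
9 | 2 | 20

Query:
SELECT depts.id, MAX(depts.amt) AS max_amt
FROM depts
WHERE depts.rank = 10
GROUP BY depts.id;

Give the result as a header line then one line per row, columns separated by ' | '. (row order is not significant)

== RESULT ==
depts.id | max_amt
4 | 1

Derivation:
After WHERE (1 rows):
depts.id | depts.rank | depts.amt
4 | 10 | 1
After GROUP BY (1 rows):
depts.id | max_amt
4 | 1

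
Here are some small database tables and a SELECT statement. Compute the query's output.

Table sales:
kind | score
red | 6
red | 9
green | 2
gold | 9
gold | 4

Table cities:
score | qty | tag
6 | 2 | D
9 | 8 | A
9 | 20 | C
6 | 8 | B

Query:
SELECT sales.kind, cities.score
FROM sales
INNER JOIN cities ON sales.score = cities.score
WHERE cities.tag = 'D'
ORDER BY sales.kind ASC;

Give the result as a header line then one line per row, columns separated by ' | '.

After JOIN cities (6 rows):
sales.kind | sales.score | cities.score | cities.qty | cities.tag
red | 6 | 6 | 2 | D
red | 6 | 6 | 8 | B
red | 9 | 9 | 8 | A
red | 9 | 9 | 20 | C
gold | 9 | 9 | 8 | A
gold | 9 | 9 | 20 | C
After WHERE (1 rows):
sales.kind | sales.score | cities.score | cities.qty | cities.tag
red | 6 | 6 | 2 | D
After SELECT (1 rows):
sales.kind | cities.score
red | 6
After ORDER BY (1 rows):
sales.kind | cities.score
red | 6

== RESULT ==
sales.kind | cities.score
red | 6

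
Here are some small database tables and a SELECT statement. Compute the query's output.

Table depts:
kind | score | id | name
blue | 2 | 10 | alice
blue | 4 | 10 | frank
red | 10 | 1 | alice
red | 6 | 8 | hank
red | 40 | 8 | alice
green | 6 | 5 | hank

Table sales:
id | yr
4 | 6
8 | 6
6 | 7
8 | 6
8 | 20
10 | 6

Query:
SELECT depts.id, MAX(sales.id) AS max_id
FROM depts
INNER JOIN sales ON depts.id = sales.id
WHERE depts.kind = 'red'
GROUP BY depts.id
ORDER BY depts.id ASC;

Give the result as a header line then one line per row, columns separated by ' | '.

After JOIN sales (8 rows):
depts.kind | depts.score | depts.id | depts.name | sales.id | sales.yr
blue | 2 | 10 | alice | 10 | 6
blue | 4 | 10 | frank | 10 | 6
red | 6 | 8 | hank | 8 | 6
red | 6 | 8 | hank | 8 | 6
red | 6 | 8 | hank | 8 | 20
red | 40 | 8 | alice | 8 | 6
red | 40 | 8 | alice | 8 | 6
red | 40 | 8 | alice | 8 | 20
After WHERE (6 rows):
depts.kind | depts.score | depts.id | depts.name | sales.id | sales.yr
red | 6 | 8 | hank | 8 | 6
red | 6 | 8 | hank | 8 | 6
red | 6 | 8 | hank | 8 | 20
red | 40 | 8 | alice | 8 | 6
red | 40 | 8 | alice | 8 | 6
red | 40 | 8 | alice | 8 | 20
After GROUP BY (1 rows):
depts.id | max_id
8 | 8
After ORDER BY (1 rows):
depts.id | max_id
8 | 8

== RESULT ==
depts.id | max_id
8 | 8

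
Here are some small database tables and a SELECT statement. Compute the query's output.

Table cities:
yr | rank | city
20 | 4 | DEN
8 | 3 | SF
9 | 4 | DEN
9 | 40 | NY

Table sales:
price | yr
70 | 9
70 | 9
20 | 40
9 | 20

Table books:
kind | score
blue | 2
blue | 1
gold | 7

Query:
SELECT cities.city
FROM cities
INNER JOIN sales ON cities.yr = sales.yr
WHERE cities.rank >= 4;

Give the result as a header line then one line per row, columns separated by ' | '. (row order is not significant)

== RESULT ==
cities.city
DEN
DEN
DEN
NY
NY

Derivation:
After JOIN sales (5 rows):
cities.yr | cities.rank | cities.city | sales.price | sales.yr
20 | 4 | DEN | 9 | 20
9 | 4 | DEN | 70 | 9
9 | 4 | DEN | 70 | 9
9 | 40 | NY | 70 | 9
9 | 40 | NY | 70 | 9
After WHERE (5 rows):
cities.yr | cities.rank | cities.city | sales.price | sales.yr
20 | 4 | DEN | 9 | 20
9 | 4 | DEN | 70 | 9
9 | 4 | DEN | 70 | 9
9 | 40 | NY | 70 | 9
9 | 40 | NY | 70 | 9
After SELECT (5 rows):
cities.city
DEN
DEN
DEN
NY
NY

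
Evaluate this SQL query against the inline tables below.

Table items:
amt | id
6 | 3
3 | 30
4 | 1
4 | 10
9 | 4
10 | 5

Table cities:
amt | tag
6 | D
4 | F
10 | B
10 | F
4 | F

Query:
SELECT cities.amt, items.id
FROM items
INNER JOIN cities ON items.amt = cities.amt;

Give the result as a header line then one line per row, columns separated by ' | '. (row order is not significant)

== RESULT ==
cities.amt | items.id
6 | 3
4 | 1
4 | 1
4 | 10
4 | 10
10 | 5
10 | 5

Derivation:
After JOIN cities (7 rows):
items.amt | items.id | cities.amt | cities.tag
6 | 3 | 6 | D
4 | 1 | 4 | F
4 | 1 | 4 | F
4 | 10 | 4 | F
4 | 10 | 4 | F
10 | 5 | 10 | B
10 | 5 | 10 | F
After SELECT (7 rows):
cities.amt | items.id
6 | 3
4 | 1
4 | 1
4 | 10
4 | 10
10 | 5
10 | 5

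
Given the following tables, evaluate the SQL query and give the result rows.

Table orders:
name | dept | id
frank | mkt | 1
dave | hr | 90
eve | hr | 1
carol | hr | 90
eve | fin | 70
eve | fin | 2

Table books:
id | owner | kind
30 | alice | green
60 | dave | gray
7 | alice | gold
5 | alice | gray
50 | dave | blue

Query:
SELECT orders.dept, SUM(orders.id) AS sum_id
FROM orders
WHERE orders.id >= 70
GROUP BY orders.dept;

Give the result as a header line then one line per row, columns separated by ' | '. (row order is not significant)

== RESULT ==
orders.dept | sum_id
hr | 180
fin | 70

Derivation:
After WHERE (3 rows):
orders.name | orders.dept | orders.id
dave | hr | 90
carol | hr | 90
eve | fin | 70
After GROUP BY (2 rows):
orders.dept | sum_id
hr | 180
fin | 70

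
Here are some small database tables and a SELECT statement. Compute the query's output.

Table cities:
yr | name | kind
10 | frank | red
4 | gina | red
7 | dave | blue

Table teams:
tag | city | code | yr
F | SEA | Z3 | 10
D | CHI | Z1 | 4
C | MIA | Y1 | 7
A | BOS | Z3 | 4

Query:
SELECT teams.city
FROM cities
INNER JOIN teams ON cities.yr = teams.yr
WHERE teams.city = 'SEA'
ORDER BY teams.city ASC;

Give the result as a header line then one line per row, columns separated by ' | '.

== RESULT ==
teams.city
SEA

Derivation:
After JOIN teams (4 rows):
cities.yr | cities.name | cities.kind | teams.tag | teams.city | teams.code | teams.yr
10 | frank | red | F | SEA | Z3 | 10
4 | gina | red | D | CHI | Z1 | 4
4 | gina | red | A | BOS | Z3 | 4
7 | dave | blue | C | MIA | Y1 | 7
After WHERE (1 rows):
cities.yr | cities.name | cities.kind | teams.tag | teams.city | teams.code | teams.yr
10 | frank | red | F | SEA | Z3 | 10
After SELECT (1 rows):
teams.city
SEA
After ORDER BY (1 rows):
teams.city
SEA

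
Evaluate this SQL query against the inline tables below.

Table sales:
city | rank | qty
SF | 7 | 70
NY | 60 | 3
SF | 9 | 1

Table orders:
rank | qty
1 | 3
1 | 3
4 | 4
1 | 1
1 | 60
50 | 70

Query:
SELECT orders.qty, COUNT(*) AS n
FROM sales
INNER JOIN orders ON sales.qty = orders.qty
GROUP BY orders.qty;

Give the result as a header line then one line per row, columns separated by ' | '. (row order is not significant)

== RESULT ==
orders.qty | n
70 | 1
3 | 2
1 | 1

Derivation:
After JOIN orders (4 rows):
sales.city | sales.rank | sales.qty | orders.rank | orders.qty
SF | 7 | 70 | 50 | 70
NY | 60 | 3 | 1 | 3
NY | 60 | 3 | 1 | 3
SF | 9 | 1 | 1 | 1
After GROUP BY (3 rows):
orders.qty | n
70 | 1
3 | 2
1 | 1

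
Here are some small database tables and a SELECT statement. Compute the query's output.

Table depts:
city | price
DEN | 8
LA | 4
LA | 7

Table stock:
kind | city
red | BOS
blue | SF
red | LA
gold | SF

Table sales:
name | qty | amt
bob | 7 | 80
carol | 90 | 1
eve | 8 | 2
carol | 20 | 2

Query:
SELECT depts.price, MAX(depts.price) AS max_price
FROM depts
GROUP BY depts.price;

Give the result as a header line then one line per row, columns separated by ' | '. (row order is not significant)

== RESULT ==
depts.price | max_price
8 | 8
4 | 4
7 | 7

Derivation:
After GROUP BY (3 rows):
depts.price | max_price
8 | 8
4 | 4
7 | 7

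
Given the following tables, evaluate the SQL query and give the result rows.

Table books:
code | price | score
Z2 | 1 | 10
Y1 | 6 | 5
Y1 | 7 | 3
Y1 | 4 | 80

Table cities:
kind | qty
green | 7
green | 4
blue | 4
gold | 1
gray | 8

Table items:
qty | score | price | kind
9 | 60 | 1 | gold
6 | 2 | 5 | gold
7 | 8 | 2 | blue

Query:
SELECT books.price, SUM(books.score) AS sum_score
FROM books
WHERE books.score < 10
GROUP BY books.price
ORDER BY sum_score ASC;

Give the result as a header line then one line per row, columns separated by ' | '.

After WHERE (2 rows):
books.code | books.price | books.score
Y1 | 6 | 5
Y1 | 7 | 3
After GROUP BY (2 rows):
books.price | sum_score
6 | 5
7 | 3
After ORDER BY (2 rows):
books.price | sum_score
7 | 3
6 | 5

== RESULT ==
books.price | sum_score
7 | 3
6 | 5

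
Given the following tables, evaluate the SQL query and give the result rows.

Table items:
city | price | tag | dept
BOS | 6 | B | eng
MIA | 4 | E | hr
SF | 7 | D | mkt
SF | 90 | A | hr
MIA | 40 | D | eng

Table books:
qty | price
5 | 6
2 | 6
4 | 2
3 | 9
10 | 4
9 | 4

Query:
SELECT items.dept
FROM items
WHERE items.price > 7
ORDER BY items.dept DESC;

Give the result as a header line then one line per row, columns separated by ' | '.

After WHERE (2 rows):
items.city | items.price | items.tag | items.dept
SF | 90 | A | hr
MIA | 40 | D | eng
After SELECT (2 rows):
items.dept
hr
eng
After ORDER BY (2 rows):
items.dept
hr
eng

== RESULT ==
items.dept
hr
eng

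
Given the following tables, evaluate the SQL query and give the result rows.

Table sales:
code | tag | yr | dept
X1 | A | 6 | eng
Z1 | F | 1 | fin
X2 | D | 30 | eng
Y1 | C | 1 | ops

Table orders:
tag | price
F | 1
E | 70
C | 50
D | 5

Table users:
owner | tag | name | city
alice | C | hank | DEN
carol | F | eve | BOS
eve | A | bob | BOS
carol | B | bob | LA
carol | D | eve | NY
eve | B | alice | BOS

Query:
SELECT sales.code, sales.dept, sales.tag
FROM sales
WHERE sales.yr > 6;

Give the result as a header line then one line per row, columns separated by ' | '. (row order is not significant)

== RESULT ==
sales.code | sales.dept | sales.tag
X2 | eng | D

Derivation:
After WHERE (1 rows):
sales.code | sales.tag | sales.yr | sales.dept
X2 | D | 30 | eng
After SELECT (1 rows):
sales.code | sales.dept | sales.tag
X2 | eng | D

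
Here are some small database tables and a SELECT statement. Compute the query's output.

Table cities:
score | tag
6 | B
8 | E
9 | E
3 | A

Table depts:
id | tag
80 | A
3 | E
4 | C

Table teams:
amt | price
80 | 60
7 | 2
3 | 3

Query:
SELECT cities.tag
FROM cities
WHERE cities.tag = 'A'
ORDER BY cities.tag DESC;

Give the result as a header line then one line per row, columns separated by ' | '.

== RESULT ==
cities.tag
A

Derivation:
After WHERE (1 rows):
cities.score | cities.tag
3 | A
After SELECT (1 rows):
cities.tag
A
After ORDER BY (1 rows):
cities.tag
A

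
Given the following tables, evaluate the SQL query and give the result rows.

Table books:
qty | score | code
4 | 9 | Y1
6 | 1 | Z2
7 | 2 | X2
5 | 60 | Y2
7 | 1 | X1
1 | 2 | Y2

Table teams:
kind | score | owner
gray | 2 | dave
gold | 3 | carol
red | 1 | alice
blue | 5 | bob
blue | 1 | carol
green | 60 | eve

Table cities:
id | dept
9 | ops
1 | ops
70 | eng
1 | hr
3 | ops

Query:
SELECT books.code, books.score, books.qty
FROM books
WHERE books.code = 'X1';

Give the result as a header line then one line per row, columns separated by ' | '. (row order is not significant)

After WHERE (1 rows):
books.qty | books.score | books.code
7 | 1 | X1
After SELECT (1 rows):
books.code | books.score | books.qty
X1 | 1 | 7

== RESULT ==
books.code | books.score | books.qty
X1 | 1 | 7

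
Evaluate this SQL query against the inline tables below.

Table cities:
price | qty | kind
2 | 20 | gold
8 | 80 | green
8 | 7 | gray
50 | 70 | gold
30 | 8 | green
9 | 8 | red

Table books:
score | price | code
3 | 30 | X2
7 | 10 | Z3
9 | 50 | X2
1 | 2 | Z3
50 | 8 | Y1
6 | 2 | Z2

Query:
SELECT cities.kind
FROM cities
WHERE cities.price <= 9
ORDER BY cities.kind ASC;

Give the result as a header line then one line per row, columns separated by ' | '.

After WHERE (4 rows):
cities.price | cities.qty | cities.kind
2 | 20 | gold
8 | 80 | green
8 | 7 | gray
9 | 8 | red
After SELECT (4 rows):
cities.kind
gold
green
gray
red
After ORDER BY (4 rows):
cities.kind
gold
gray
green
red

== RESULT ==
cities.kind
gold
gray
green
red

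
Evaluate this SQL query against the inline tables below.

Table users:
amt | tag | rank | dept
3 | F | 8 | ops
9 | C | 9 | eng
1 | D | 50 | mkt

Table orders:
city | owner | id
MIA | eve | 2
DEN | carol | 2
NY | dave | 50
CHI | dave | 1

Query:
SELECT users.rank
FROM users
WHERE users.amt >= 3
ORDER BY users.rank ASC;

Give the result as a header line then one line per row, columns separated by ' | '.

After WHERE (2 rows):
users.amt | users.tag | users.rank | users.dept
3 | F | 8 | ops
9 | C | 9 | eng
After SELECT (2 rows):
users.rank
8
9
After ORDER BY (2 rows):
users.rank
8
9

== RESULT ==
users.rank
8
9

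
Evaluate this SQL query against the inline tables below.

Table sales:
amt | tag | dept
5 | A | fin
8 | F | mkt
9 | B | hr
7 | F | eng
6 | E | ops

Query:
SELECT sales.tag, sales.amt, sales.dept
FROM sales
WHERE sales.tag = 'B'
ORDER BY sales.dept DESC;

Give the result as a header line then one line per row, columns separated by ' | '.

After WHERE (1 rows):
sales.amt | sales.tag | sales.dept
9 | B | hr
After SELECT (1 rows):
sales.tag | sales.amt | sales.dept
B | 9 | hr
After ORDER BY (1 rows):
sales.tag | sales.amt | sales.dept
B | 9 | hr

== RESULT ==
sales.tag | sales.amt | sales.dept
B | 9 | hr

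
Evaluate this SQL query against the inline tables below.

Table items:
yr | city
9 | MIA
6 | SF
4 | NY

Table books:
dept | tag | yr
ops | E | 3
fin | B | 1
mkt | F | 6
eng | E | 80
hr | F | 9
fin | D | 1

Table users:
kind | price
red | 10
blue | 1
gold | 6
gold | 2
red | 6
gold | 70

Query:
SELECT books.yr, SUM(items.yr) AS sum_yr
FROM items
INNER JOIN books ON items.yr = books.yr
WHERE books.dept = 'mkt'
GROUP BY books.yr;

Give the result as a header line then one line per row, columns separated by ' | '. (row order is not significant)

== RESULT ==
books.yr | sum_yr
6 | 6

Derivation:
After JOIN books (2 rows):
items.yr | items.city | books.dept | books.tag | books.yr
9 | MIA | hr | F | 9
6 | SF | mkt | F | 6
After WHERE (1 rows):
items.yr | items.city | books.dept | books.tag | books.yr
6 | SF | mkt | F | 6
After GROUP BY (1 rows):
books.yr | sum_yr
6 | 6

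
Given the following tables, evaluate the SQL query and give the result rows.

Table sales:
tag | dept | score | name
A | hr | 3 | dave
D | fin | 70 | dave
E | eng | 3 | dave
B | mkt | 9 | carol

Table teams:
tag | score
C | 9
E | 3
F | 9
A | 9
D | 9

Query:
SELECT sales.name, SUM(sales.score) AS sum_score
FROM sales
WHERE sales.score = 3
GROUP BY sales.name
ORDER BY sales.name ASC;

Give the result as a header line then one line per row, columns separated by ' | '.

After WHERE (2 rows):
sales.tag | sales.dept | sales.score | sales.name
A | hr | 3 | dave
E | eng | 3 | dave
After GROUP BY (1 rows):
sales.name | sum_score
dave | 6
After ORDER BY (1 rows):
sales.name | sum_score
dave | 6

== RESULT ==
sales.name | sum_score
dave | 6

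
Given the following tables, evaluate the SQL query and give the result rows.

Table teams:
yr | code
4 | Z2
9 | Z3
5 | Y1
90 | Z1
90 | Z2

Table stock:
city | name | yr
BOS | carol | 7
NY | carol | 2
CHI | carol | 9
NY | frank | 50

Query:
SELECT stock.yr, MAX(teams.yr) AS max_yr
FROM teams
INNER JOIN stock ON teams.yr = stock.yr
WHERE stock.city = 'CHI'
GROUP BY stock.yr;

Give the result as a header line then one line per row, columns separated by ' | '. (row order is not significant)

== RESULT ==
stock.yr | max_yr
9 | 9

Derivation:
After JOIN stock (1 rows):
teams.yr | teams.code | stock.city | stock.name | stock.yr
9 | Z3 | CHI | carol | 9
After WHERE (1 rows):
teams.yr | teams.code | stock.city | stock.name | stock.yr
9 | Z3 | CHI | carol | 9
After GROUP BY (1 rows):
stock.yr | max_yr
9 | 9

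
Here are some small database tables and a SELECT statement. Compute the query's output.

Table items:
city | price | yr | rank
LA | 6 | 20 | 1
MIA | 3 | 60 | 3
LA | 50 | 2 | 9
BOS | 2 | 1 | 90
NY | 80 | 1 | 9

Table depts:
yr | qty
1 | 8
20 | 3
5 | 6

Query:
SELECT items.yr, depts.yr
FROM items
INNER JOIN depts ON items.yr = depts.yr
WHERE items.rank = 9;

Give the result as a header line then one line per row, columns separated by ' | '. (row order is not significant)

After JOIN depts (3 rows):
items.city | items.price | items.yr | items.rank | depts.yr | depts.qty
LA | 6 | 20 | 1 | 20 | 3
BOS | 2 | 1 | 90 | 1 | 8
NY | 80 | 1 | 9 | 1 | 8
After WHERE (1 rows):
items.city | items.price | items.yr | items.rank | depts.yr | depts.qty
NY | 80 | 1 | 9 | 1 | 8
After SELECT (1 rows):
items.yr | depts.yr
1 | 1

== RESULT ==
items.yr | depts.yr
1 | 1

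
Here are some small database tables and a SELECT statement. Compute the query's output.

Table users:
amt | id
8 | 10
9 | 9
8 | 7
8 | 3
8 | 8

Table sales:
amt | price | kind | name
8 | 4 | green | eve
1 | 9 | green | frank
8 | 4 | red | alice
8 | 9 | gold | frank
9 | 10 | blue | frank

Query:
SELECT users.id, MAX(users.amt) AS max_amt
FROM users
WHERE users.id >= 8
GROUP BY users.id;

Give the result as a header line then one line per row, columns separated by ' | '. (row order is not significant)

After WHERE (3 rows):
users.amt | users.id
8 | 10
9 | 9
8 | 8
After GROUP BY (3 rows):
users.id | max_amt
10 | 8
9 | 9
8 | 8

== RESULT ==
users.id | max_amt
10 | 8
9 | 9
8 | 8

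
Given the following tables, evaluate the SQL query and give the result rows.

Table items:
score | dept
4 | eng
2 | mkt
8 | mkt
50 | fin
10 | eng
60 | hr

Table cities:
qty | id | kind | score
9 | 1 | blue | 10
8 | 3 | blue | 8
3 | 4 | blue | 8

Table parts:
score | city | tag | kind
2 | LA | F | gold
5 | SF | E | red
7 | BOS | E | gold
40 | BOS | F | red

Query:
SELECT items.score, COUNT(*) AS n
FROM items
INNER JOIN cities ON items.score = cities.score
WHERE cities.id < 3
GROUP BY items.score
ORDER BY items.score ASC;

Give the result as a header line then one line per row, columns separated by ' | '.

== RESULT ==
items.score | n
10 | 1

Derivation:
After JOIN cities (3 rows):
items.score | items.dept | cities.qty | cities.id | cities.kind | cities.score
8 | mkt | 8 | 3 | blue | 8
8 | mkt | 3 | 4 | blue | 8
10 | eng | 9 | 1 | blue | 10
After WHERE (1 rows):
items.score | items.dept | cities.qty | cities.id | cities.kind | cities.score
10 | eng | 9 | 1 | blue | 10
After GROUP BY (1 rows):
items.score | n
10 | 1
After ORDER BY (1 rows):
items.score | n
10 | 1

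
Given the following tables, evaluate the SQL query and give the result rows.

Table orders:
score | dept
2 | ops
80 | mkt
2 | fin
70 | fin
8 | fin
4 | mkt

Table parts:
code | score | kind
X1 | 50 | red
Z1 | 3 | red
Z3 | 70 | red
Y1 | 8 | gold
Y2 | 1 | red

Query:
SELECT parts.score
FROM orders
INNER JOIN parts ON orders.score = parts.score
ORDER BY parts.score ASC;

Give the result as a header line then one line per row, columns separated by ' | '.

After JOIN parts (2 rows):
orders.score | orders.dept | parts.code | parts.score | parts.kind
70 | fin | Z3 | 70 | red
8 | fin | Y1 | 8 | gold
After SELECT (2 rows):
parts.score
70
8
After ORDER BY (2 rows):
parts.score
8
70

== RESULT ==
parts.score
8
70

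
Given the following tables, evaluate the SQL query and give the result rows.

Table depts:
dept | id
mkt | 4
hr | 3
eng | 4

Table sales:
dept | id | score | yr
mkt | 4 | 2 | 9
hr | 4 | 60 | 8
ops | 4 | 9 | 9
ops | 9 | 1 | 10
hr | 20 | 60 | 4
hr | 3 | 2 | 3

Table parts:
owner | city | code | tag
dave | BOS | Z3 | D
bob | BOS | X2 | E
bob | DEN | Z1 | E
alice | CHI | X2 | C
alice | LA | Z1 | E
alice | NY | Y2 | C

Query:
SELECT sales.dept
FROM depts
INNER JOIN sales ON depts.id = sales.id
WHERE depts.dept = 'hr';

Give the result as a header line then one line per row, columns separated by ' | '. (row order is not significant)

After JOIN sales (7 rows):
depts.dept | depts.id | sales.dept | sales.id | sales.score | sales.yr
mkt | 4 | mkt | 4 | 2 | 9
mkt | 4 | hr | 4 | 60 | 8
mkt | 4 | ops | 4 | 9 | 9
hr | 3 | hr | 3 | 2 | 3
eng | 4 | mkt | 4 | 2 | 9
eng | 4 | hr | 4 | 60 | 8
eng | 4 | ops | 4 | 9 | 9
After WHERE (1 rows):
depts.dept | depts.id | sales.dept | sales.id | sales.score | sales.yr
hr | 3 | hr | 3 | 2 | 3
After SELECT (1 rows):
sales.dept
hr

== RESULT ==
sales.dept
hr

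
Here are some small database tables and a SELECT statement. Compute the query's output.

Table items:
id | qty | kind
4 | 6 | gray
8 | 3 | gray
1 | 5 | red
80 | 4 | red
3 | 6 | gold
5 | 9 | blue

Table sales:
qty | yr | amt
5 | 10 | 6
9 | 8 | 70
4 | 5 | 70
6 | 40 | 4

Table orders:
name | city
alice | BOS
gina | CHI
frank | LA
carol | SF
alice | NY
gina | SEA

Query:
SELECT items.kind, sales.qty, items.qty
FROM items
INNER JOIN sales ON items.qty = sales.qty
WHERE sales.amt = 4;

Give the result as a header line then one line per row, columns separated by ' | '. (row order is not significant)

After JOIN sales (5 rows):
items.id | items.qty | items.kind | sales.qty | sales.yr | sales.amt
4 | 6 | gray | 6 | 40 | 4
1 | 5 | red | 5 | 10 | 6
80 | 4 | red | 4 | 5 | 70
3 | 6 | gold | 6 | 40 | 4
5 | 9 | blue | 9 | 8 | 70
After WHERE (2 rows):
items.id | items.qty | items.kind | sales.qty | sales.yr | sales.amt
4 | 6 | gray | 6 | 40 | 4
3 | 6 | gold | 6 | 40 | 4
After SELECT (2 rows):
items.kind | sales.qty | items.qty
gray | 6 | 6
gold | 6 | 6

== RESULT ==
items.kind | sales.qty | items.qty
gray | 6 | 6
gold | 6 | 6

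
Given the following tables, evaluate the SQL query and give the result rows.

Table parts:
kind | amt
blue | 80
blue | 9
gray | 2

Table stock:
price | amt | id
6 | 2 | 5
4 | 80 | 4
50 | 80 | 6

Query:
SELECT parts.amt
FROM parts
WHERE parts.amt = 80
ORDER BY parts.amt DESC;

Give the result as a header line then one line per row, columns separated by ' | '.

== RESULT ==
parts.amt
80

Derivation:
After WHERE (1 rows):
parts.kind | parts.amt
blue | 80
After SELECT (1 rows):
parts.amt
80
After ORDER BY (1 rows):
parts.amt
80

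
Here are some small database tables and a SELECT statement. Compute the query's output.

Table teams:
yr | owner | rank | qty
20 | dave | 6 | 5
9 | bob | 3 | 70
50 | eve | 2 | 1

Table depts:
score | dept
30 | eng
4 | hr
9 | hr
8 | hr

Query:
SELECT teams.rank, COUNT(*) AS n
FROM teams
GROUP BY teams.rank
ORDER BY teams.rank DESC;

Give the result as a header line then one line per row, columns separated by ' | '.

== RESULT ==
teams.rank | n
6 | 1
3 | 1
2 | 1

Derivation:
After GROUP BY (3 rows):
teams.rank | n
6 | 1
3 | 1
2 | 1
After ORDER BY (3 rows):
teams.rank | n
6 | 1
3 | 1
2 | 1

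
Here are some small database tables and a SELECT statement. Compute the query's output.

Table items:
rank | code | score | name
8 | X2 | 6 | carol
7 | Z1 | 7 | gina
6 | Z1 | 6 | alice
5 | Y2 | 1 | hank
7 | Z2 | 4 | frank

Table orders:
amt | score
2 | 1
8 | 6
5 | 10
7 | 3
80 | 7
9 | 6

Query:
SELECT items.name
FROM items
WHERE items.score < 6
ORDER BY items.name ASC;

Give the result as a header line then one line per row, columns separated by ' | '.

After WHERE (2 rows):
items.rank | items.code | items.score | items.name
5 | Y2 | 1 | hank
7 | Z2 | 4 | frank
After SELECT (2 rows):
items.name
hank
frank
After ORDER BY (2 rows):
items.name
frank
hank

== RESULT ==
items.name
frank
hank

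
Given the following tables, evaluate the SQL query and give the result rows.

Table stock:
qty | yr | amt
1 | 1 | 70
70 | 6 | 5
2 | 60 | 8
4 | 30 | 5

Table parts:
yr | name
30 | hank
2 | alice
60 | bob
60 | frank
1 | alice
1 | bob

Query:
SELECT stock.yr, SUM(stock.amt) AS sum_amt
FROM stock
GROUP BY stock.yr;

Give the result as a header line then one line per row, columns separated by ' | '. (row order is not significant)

== RESULT ==
stock.yr | sum_amt
1 | 70
6 | 5
60 | 8
30 | 5

Derivation:
After GROUP BY (4 rows):
stock.yr | sum_amt
1 | 70
6 | 5
60 | 8
30 | 5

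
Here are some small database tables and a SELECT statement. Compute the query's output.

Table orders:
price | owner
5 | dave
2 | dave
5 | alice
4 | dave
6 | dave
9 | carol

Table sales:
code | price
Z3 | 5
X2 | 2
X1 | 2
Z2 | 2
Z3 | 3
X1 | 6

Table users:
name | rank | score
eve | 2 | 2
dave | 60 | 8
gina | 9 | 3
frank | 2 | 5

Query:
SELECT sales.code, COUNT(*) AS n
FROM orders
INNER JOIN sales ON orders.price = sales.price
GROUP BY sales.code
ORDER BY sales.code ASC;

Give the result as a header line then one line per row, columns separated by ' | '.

After JOIN sales (6 rows):
orders.price | orders.owner | sales.code | sales.price
5 | dave | Z3 | 5
2 | dave | X2 | 2
2 | dave | X1 | 2
2 | dave | Z2 | 2
5 | alice | Z3 | 5
6 | dave | X1 | 6
After GROUP BY (4 rows):
sales.code | n
Z3 | 2
X2 | 1
X1 | 2
Z2 | 1
After ORDER BY (4 rows):
sales.code | n
X1 | 2
X2 | 1
Z2 | 1
Z3 | 2

== RESULT ==
sales.code | n
X1 | 2
X2 | 1
Z2 | 1
Z3 | 2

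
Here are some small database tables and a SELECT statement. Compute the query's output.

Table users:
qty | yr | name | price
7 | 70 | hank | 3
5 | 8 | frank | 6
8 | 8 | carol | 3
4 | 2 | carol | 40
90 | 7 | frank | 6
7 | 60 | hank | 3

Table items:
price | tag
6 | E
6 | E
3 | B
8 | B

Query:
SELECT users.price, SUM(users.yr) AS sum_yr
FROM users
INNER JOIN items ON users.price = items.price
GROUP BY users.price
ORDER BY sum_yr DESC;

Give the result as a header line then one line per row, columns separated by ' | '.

== RESULT ==
users.price | sum_yr
3 | 138
6 | 30

Derivation:
After JOIN items (7 rows):
users.qty | users.yr | users.name | users.price | items.price | items.tag
7 | 70 | hank | 3 | 3 | B
5 | 8 | frank | 6 | 6 | E
5 | 8 | frank | 6 | 6 | E
8 | 8 | carol | 3 | 3 | B
90 | 7 | frank | 6 | 6 | E
90 | 7 | frank | 6 | 6 | E
7 | 60 | hank | 3 | 3 | B
After GROUP BY (2 rows):
users.price | sum_yr
3 | 138
6 | 30
After ORDER BY (2 rows):
users.price | sum_yr
3 | 138
6 | 30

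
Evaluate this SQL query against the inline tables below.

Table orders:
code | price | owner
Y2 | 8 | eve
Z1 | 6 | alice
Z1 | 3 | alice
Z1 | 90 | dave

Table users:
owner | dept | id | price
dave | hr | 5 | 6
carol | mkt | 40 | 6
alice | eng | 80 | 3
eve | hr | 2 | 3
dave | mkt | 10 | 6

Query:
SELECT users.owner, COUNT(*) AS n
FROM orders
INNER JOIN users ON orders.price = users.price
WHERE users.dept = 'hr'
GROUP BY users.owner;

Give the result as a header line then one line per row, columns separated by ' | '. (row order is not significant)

After JOIN users (5 rows):
orders.code | orders.price | orders.owner | users.owner | users.dept | users.id | users.price
Z1 | 6 | alice | dave | hr | 5 | 6
Z1 | 6 | alice | carol | mkt | 40 | 6
Z1 | 6 | alice | dave | mkt | 10 | 6
Z1 | 3 | alice | alice | eng | 80 | 3
Z1 | 3 | alice | eve | hr | 2 | 3
After WHERE (2 rows):
orders.code | orders.price | orders.owner | users.owner | users.dept | users.id | users.price
Z1 | 6 | alice | dave | hr | 5 | 6
Z1 | 3 | alice | eve | hr | 2 | 3
After GROUP BY (2 rows):
users.owner | n
dave | 1
eve | 1

== RESULT ==
users.owner | n
dave | 1
eve | 1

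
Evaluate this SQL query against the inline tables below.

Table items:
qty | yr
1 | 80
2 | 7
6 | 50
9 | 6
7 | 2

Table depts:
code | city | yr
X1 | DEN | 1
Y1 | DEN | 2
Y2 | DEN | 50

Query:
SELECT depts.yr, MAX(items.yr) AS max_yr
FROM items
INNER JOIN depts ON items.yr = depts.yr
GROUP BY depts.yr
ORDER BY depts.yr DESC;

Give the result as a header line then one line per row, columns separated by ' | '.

After JOIN depts (2 rows):
items.qty | items.yr | depts.code | depts.city | depts.yr
6 | 50 | Y2 | DEN | 50
7 | 2 | Y1 | DEN | 2
After GROUP BY (2 rows):
depts.yr | max_yr
50 | 50
2 | 2
After ORDER BY (2 rows):
depts.yr | max_yr
50 | 50
2 | 2

== RESULT ==
depts.yr | max_yr
50 | 50
2 | 2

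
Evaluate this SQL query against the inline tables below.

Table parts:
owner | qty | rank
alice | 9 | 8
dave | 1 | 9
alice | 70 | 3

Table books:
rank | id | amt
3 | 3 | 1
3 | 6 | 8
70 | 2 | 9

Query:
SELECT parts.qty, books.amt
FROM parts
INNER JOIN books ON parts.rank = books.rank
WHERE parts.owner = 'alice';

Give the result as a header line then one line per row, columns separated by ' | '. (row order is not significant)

== RESULT ==
parts.qty | books.amt
70 | 1
70 | 8

Derivation:
After JOIN books (2 rows):
parts.owner | parts.qty | parts.rank | books.rank | books.id | books.amt
alice | 70 | 3 | 3 | 3 | 1
alice | 70 | 3 | 3 | 6 | 8
After WHERE (2 rows):
parts.owner | parts.qty | parts.rank | books.rank | books.id | books.amt
alice | 70 | 3 | 3 | 3 | 1
alice | 70 | 3 | 3 | 6 | 8
After SELECT (2 rows):
parts.qty | books.amt
70 | 1
70 | 8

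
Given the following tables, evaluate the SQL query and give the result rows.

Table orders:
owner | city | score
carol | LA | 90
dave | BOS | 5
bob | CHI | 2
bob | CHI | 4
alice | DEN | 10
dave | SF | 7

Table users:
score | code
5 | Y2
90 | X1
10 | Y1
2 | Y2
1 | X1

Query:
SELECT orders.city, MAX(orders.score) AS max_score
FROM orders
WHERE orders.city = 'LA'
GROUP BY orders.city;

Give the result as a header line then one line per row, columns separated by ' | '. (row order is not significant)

After WHERE (1 rows):
orders.owner | orders.city | orders.score
carol | LA | 90
After GROUP BY (1 rows):
orders.city | max_score
LA | 90

== RESULT ==
orders.city | max_score
LA | 90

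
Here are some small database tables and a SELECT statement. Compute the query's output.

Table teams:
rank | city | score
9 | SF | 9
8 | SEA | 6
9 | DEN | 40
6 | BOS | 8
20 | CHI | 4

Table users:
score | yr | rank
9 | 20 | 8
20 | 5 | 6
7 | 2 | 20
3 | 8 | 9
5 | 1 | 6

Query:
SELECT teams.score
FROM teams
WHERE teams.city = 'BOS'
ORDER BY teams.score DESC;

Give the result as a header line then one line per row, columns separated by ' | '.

== RESULT ==
teams.score
8

Derivation:
After WHERE (1 rows):
teams.rank | teams.city | teams.score
6 | BOS | 8
After SELECT (1 rows):
teams.score
8
After ORDER BY (1 rows):
teams.score
8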